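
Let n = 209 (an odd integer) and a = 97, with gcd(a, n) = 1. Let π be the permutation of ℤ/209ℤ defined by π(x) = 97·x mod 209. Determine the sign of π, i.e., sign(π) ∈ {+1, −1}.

-1

Trace 168: π^k(168) = [168, 203, 45, 185, 180, 113, 93] for k=0..6.
The orbit structure of x ↦ 97x mod 209: 6 orbits of sizes [90, 90, 18, 5, 5, 1].
Σ(ℓ_i−1) = 209−6 = 203; sign = (−1)^203 = -1.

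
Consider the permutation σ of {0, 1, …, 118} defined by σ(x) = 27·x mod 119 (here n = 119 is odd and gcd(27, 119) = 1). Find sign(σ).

Trace 8: π^k(8) = [8, 97, 1, 27, 15, 48, 106] for k=0..6.
Decompose π into cycles: lengths [16, 16, 16, 16, 16, 16, 16, 2, 2, 2, 1] (11 cycles, including the fixed point 0).
119 − 11 = 108 transpositions; sign(π) = (−1)^108 = +1.
Check: (27/119) = +1 by Zolotarev.

+1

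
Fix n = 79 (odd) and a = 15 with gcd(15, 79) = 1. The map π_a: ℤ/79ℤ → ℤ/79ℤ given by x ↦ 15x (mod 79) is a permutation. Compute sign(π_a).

Trace 15: π^k(15) = [15, 67, 57, 65, 27, 10, 71] for k=0..6.
Decompose π into cycles: lengths [26, 26, 26, 1] (4 cycles, including the fixed point 0).
With 4 cycles on 79 points, sign = (−1)^{79−4} = -1.

-1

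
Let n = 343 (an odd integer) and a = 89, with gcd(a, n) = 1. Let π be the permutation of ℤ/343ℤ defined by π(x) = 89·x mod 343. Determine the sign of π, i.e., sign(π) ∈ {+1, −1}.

-1

Start at x=163: 163 → 101 → 71 → 145 → 214 → 181 → 331 → … (one orbit).
Decompose π into cycles: lengths [294, 42, 6, 1] (4 cycles, including the fixed point 0).
With 4 cycles on 343 points, sign = (−1)^{343−4} = -1.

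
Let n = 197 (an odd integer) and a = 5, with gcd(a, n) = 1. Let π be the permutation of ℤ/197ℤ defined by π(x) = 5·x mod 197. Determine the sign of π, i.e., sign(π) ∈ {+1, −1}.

Orbit of 63 under x↦5x: [63, 118, 196, 192, 172, 72, 163]… (length divides ord_197(5)).
The orbit structure of x ↦ 5x mod 197: 2 orbits of sizes [196, 1].
197 − 2 = 195 transpositions; sign(π) = (−1)^195 = -1.
Zolotarev: (5|197) = -1, matching the cycle-count sign.

-1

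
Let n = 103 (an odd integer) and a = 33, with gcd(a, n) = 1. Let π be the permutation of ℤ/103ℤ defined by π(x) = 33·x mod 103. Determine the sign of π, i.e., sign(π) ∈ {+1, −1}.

Start at x=32: 32 → 26 → 34 → 92 → 49 → 72 → 7 → … (one orbit).
Cycle lengths of π_33 on ℤ/103ℤ: [51, 51, 1]; 3 cycles in total.
Σ(ℓ_i−1) = 103−3 = 100; sign = (−1)^100 = +1.

+1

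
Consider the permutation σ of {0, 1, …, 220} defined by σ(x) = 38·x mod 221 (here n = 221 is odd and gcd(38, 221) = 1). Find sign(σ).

+1

Trace 38: π^k(38) = [38, 118, 64, 1] for k=0..3.
59 cycles of lengths [4, 4, 4, 4, 4, 4, 4, 4, 4, 4, 4, 4, 4, 4, 4, 4, 4, 4, 4, 4, 4, 4, 4, 4, 4, 4, 4, 4, 4, 4, 4, 4, 4, 4, 4, 4, 4, 4, 4, 4, 4, 4, 4, 4, 4, 4, 4, 4, 4, 4, 4, 4, 2, 2, 2, 2, 2, 2, 1].
With 59 cycles on 221 points, sign = (−1)^{221−59} = +1.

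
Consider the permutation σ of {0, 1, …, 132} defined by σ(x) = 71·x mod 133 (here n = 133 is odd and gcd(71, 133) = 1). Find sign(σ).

-1

Trace 78: π^k(78) = [78, 85, 50, 92, 15, 1, 71] for k=0..6.
Cycle lengths of π_71 on ℤ/133ℤ: [18, 18, 18, 18, 18, 18, 18, 1, 1, 1, 1, 1, 1, 1]; 14 cycles in total.
133 − 14 = 119 transpositions; sign(π) = (−1)^119 = -1.
Zolotarev: (71|133) = -1, matching the cycle-count sign.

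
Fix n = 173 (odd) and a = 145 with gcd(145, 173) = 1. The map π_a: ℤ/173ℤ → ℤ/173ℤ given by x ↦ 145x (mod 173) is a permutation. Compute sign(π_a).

Orbit of 148 under x↦145x: [148, 8, 122, 44, 152, 69, 144]… (length divides ord_173(145)).
Decompose π into cycles: lengths [172, 1] (2 cycles, including the fixed point 0).
sign(π) = (−1)^{n − #cycles} = (−1)^{173−2} = (−1)^171 = -1.
Zolotarev: (145|173) = -1, matching the cycle-count sign.

-1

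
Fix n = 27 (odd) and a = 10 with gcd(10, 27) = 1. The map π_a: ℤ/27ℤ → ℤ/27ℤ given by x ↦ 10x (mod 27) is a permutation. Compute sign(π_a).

Trace 1: π^k(1) = [1, 10, 19] for k=0..2.
π_10 has 15 disjoint cycles with lengths [3, 3, 3, 3, 3, 3, 1, 1, 1, 1, 1, 1, 1, 1, 1] on {0,…,26}.
sign(π) = (−1)^{n − #cycles} = (−1)^{27−15} = (−1)^12 = +1.
The Jacobi symbol (10|27) = +1 (Zolotarev) agrees.

+1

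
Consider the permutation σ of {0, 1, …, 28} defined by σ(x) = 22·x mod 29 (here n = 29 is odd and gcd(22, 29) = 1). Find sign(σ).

Start at x=1: 1 → 22 → 20 → 5 → 23 → 13 → 25 → … (one orbit).
Cycle type of π: 14×2 + 1; total 3 cycles.
29 − 3 = 26 transpositions; sign(π) = (−1)^26 = +1.
Via Zolotarev, sign(π_{22}) = (22|29) = +1.

+1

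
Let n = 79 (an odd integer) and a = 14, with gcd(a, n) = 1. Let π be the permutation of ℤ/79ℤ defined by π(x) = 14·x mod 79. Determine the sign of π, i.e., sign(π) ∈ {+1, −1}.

-1

Start at x=18: 18 → 15 → 52 → 17 → 1 → 14 → 38 → … (one orbit).
The orbit structure of x ↦ 14x mod 79: 4 orbits of sizes [26, 26, 26, 1].
With 4 cycles on 79 points, sign = (−1)^{79−4} = -1.
Check: (14/79) = -1 by Zolotarev.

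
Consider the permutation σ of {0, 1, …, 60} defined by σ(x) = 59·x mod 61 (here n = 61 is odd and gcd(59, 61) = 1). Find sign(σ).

-1

Orbit of 51 under x↦59x: [51, 20, 21, 19, 23, 15, 31]… (length divides ord_61(59)).
Cycle lengths of π_59 on ℤ/61ℤ: [60, 1]; 2 cycles in total.
n − c = 61 − 2 = 59; sign = (−1)^59 = -1.
Via Zolotarev, sign(π_{59}) = (59|61) = -1.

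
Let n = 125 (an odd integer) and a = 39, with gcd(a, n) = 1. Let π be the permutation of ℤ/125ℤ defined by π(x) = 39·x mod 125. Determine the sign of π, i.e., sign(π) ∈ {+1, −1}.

Start at x=99: 99 → 111 → 79 → 81 → 34 → 76 → 89 → … (one orbit).
π_39 has 7 disjoint cycles with lengths [50, 50, 10, 10, 2, 2, 1] on {0,…,124}.
n − c = 125 − 7 = 118; sign = (−1)^118 = +1.
Via Zolotarev, sign(π_{39}) = (39|125) = +1.

+1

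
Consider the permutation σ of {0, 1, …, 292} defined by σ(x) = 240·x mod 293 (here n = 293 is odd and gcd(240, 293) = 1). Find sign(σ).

Trace 77: π^k(77) = [77, 21, 59, 96, 186, 104, 55] for k=0..6.
Cycle lengths of π_240 on ℤ/293ℤ: [146, 146, 1]; 3 cycles in total.
Σ(ℓ_i−1) = 293−3 = 290; sign = (−1)^290 = +1.

+1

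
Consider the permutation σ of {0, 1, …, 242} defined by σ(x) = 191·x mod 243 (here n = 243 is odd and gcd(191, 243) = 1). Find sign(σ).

-1

Start at x=44: 44 → 142 → 149 → 28 → 2 → 139 → 62 → … (one orbit).
Cycle lengths of π_191 on ℤ/243ℤ: [162, 54, 18, 6, 2, 1]; 6 cycles in total.
Σ(ℓ_i−1) = 243−6 = 237; sign = (−1)^237 = -1.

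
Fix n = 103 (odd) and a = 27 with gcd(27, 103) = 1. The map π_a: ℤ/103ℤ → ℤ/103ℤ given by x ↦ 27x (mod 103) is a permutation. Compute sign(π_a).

Start at x=42: 42 → 1 → 27 → 8 → 10 → 64 → 80 → … (one orbit).
Cycle type of π: 34×3 + 1; total 4 cycles.
n − c = 103 − 4 = 99; sign = (−1)^99 = -1.

-1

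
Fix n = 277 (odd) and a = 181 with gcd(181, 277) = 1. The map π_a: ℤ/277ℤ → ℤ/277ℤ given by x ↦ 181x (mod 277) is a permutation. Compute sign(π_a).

Orbit of 49 under x↦181x: [49, 5, 74, 98, 10, 148, 196]… (length divides ord_277(181)).
Cycle lengths of π_181 on ℤ/277ℤ: [276, 1]; 2 cycles in total.
sign(π) = (−1)^{n − #cycles} = (−1)^{277−2} = (−1)^275 = -1.
Via Zolotarev, sign(π_{181}) = (181|277) = -1.

-1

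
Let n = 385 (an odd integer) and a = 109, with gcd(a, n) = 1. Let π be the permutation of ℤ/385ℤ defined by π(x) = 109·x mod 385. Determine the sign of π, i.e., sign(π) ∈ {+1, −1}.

Start at x=274: 274 → 221 → 219 → 1 → 109 → 331 → 274 (one orbit).
Decompose π into cycles: lengths [6, 6, 6, 6, 6, 6, 6, 6, 6, 6, 6, 6, 6, 6, 6, 6, 6, 6, 6, 6, 6, 6, 6, 6, 6, 6, 6, 6, 6, 6, 6, 6, 6, 6, 6, 6, 6, 6, 6, 6, 6, 6, 6, 6, 6, 6, 6, 6, 6, 6, 6, 6, 6, 6, 3, 3, 2, 2, 2, 2, 2, 2, 2, 2, 2, 2, 2, 2, 2, 2, 2, 2, 2, 2, 2, 2, 2, 2, 2, 2, 2, 2, 2, 1] (84 cycles, including the fixed point 0).
385 − 84 = 301 transpositions; sign(π) = (−1)^301 = -1.

-1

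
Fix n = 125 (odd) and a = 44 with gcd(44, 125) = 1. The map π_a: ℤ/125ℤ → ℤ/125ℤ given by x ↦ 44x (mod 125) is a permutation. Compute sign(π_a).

+1

Orbit of 26 under x↦44x: [26, 19, 86, 34, 121, 74, 6]… (length divides ord_125(44)).
Cycle type of π: 50×2 + 10×2 + 2×2 + 1; total 7 cycles.
With 7 cycles on 125 points, sign = (−1)^{125−7} = +1.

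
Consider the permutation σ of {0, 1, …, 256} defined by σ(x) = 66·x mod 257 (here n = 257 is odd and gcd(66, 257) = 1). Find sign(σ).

-1

Orbit of 165 under x↦66x: [165, 96, 168, 37, 129, 33, 122]… (length divides ord_257(66)).
The orbit structure of x ↦ 66x mod 257: 2 orbits of sizes [256, 1].
n − c = 257 − 2 = 255; sign = (−1)^255 = -1.
(66|257)_J = -1 (Zolotarev's lemma cross-check).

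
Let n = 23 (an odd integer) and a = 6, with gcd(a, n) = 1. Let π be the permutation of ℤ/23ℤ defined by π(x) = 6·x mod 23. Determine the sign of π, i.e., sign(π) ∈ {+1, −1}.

+1

Trace 1: π^k(1) = [1, 6, 13, 9, 8, 2, 12] for k=0..6.
Cycle lengths of π_6 on ℤ/23ℤ: [11, 11, 1]; 3 cycles in total.
With 3 cycles on 23 points, sign = (−1)^{23−3} = +1.
Check: (6/23) = +1 by Zolotarev.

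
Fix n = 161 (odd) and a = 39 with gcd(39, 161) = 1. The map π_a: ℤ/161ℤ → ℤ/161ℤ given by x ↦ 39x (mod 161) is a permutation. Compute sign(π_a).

+1

Orbit of 127 under x↦39x: [127, 123, 128, 1, 39, 72, 71]… (length divides ord_161(39)).
9 cycles of lengths [33, 33, 33, 33, 11, 11, 3, 3, 1].
Σ(ℓ_i−1) = 161−9 = 152; sign = (−1)^152 = +1.
Via Zolotarev, sign(π_{39}) = (39|161) = +1.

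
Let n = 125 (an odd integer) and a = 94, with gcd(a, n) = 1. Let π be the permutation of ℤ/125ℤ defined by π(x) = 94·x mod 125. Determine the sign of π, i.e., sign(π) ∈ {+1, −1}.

+1

Orbit of 119 under x↦94x: [119, 61, 109, 121, 124, 31, 39]… (length divides ord_125(94)).
Cycle type of π: 50×2 + 10×2 + 2×2 + 1; total 7 cycles.
7 cycles on 125: each ℓ→(−1)^(ℓ−1), product (−1)^118 = +1.
Check: (94/125) = +1 by Zolotarev.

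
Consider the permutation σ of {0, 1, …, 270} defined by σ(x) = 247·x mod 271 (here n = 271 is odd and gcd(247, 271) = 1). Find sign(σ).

+1

Trace 224: π^k(224) = [224, 44, 28, 141, 139, 187, 119] for k=0..6.
The orbit structure of x ↦ 247x mod 271: 7 orbits of sizes [45, 45, 45, 45, 45, 45, 1].
7 cycles on 271: each ℓ→(−1)^(ℓ−1), product (−1)^264 = +1.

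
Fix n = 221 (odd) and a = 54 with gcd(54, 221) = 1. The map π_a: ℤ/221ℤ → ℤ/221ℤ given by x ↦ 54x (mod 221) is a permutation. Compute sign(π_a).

Trace 163: π^k(163) = [163, 183, 158, 134, 164, 16, 201] for k=0..6.
The orbit structure of x ↦ 54x mod 221: 7 orbits of sizes [48, 48, 48, 48, 16, 12, 1].
221 − 7 = 214 transpositions; sign(π) = (−1)^214 = +1.
(54|221)_J = +1 (Zolotarev's lemma cross-check).

+1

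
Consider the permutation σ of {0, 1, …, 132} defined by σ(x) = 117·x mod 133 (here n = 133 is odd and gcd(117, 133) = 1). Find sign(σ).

+1

Start at x=129: 129 → 64 → 40 → 25 → 132 → 16 → 10 → … (one orbit).
Decompose π into cycles: lengths [18, 18, 18, 18, 18, 18, 18, 6, 1] (9 cycles, including the fixed point 0).
sign(π) = (−1)^{n − #cycles} = (−1)^{133−9} = (−1)^124 = +1.
Via Zolotarev, sign(π_{117}) = (117|133) = +1.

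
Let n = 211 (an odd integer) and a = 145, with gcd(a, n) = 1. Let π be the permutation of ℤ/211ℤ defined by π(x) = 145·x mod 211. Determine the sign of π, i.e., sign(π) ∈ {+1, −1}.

Orbit of 95 under x↦145x: [95, 60, 49, 142, 123, 111, 59]… (length divides ord_211(145)).
Cycle type of π: 210 + 1; total 2 cycles.
Σ(ℓ_i−1) = 211−2 = 209; sign = (−1)^209 = -1.

-1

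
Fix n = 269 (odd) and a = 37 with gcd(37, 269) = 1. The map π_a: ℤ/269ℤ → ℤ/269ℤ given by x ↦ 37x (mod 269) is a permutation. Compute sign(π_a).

Orbit of 61 under x↦37x: [61, 105, 119, 99, 166, 224, 218]… (length divides ord_269(37)).
Cycle lengths of π_37 on ℤ/269ℤ: [67, 67, 67, 67, 1]; 5 cycles in total.
sign(π) = (−1)^{n − #cycles} = (−1)^{269−5} = (−1)^264 = +1.
Zolotarev: (37|269) = +1, matching the cycle-count sign.

+1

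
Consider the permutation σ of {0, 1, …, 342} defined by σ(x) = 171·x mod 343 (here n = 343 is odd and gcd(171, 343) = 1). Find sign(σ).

-1

Orbit of 107 under x↦171x: [107, 118, 284, 201, 71, 136, 275]… (length divides ord_343(171)).
π_171 has 4 disjoint cycles with lengths [294, 42, 6, 1] on {0,…,342}.
With 4 cycles on 343 points, sign = (−1)^{343−4} = -1.
Zolotarev: (171|343) = -1, matching the cycle-count sign.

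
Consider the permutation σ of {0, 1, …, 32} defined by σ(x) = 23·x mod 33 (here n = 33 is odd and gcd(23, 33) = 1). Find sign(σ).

-1

Orbit of 23 under x↦23x: [23, 1]… (length divides ord_33(23)).
Cycle type of π: 2×11 + 1×11; total 22 cycles.
With 22 cycles on 33 points, sign = (−1)^{33−22} = -1.
The Jacobi symbol (23|33) = -1 (Zolotarev) agrees.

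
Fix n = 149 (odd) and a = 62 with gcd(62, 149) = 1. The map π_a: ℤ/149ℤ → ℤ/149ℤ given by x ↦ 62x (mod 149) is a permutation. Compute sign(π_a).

-1

Start at x=22: 22 → 23 → 85 → 55 → 132 → 138 → 63 → … (one orbit).
The orbit structure of x ↦ 62x mod 149: 2 orbits of sizes [148, 1].
sign(π) = (−1)^{n − #cycles} = (−1)^{149−2} = (−1)^147 = -1.
(62|149)_J = -1 (Zolotarev's lemma cross-check).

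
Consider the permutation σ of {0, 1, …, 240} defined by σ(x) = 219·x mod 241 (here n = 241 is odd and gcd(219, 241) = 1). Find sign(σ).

-1

Orbit of 233 under x↦219x: [233, 176, 225, 111, 209, 222, 177]… (length divides ord_241(219)).
Cycle lengths of π_219 on ℤ/241ℤ: [48, 48, 48, 48, 48, 1]; 6 cycles in total.
Σ(ℓ_i−1) = 241−6 = 235; sign = (−1)^235 = -1.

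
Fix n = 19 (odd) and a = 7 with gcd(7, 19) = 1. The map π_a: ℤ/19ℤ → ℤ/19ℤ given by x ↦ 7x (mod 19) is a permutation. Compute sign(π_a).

+1

Trace 1: π^k(1) = [1, 7, 11] for k=0..2.
Cycle type of π: 3×6 + 1; total 7 cycles.
With 7 cycles on 19 points, sign = (−1)^{19−7} = +1.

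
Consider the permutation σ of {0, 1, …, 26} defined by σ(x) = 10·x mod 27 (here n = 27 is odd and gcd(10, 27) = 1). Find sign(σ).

+1

Start at x=1: 1 → 10 → 19 → 1 (one orbit).
Cycle lengths of π_10 on ℤ/27ℤ: [3, 3, 3, 3, 3, 3, 1, 1, 1, 1, 1, 1, 1, 1, 1]; 15 cycles in total.
With 15 cycles on 27 points, sign = (−1)^{27−15} = +1.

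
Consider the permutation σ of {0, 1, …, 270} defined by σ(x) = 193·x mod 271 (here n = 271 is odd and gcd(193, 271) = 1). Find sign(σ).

-1

Orbit of 74 under x↦193x: [74, 190, 85, 145, 72, 75, 112]… (length divides ord_271(193)).
Decompose π into cycles: lengths [270, 1] (2 cycles, including the fixed point 0).
sign(π) = (−1)^{n − #cycles} = (−1)^{271−2} = (−1)^269 = -1.
Via Zolotarev, sign(π_{193}) = (193|271) = -1.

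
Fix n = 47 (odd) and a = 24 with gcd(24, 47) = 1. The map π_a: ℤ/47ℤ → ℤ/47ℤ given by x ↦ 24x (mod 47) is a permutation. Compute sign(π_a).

Trace 3: π^k(3) = [3, 25, 36, 18, 9, 28, 14] for k=0..6.
π_24 has 3 disjoint cycles with lengths [23, 23, 1] on {0,…,46}.
sign(π) = (−1)^{n − #cycles} = (−1)^{47−3} = (−1)^44 = +1.
The Jacobi symbol (24|47) = +1 (Zolotarev) agrees.

+1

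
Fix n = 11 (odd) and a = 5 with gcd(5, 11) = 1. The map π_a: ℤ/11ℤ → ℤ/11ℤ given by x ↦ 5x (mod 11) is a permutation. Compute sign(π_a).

+1

Trace 3: π^k(3) = [3, 4, 9, 1, 5] for k=0..4.
Cycle lengths of π_5 on ℤ/11ℤ: [5, 5, 1]; 3 cycles in total.
With 3 cycles on 11 points, sign = (−1)^{11−3} = +1.
Check: (5/11) = +1 by Zolotarev.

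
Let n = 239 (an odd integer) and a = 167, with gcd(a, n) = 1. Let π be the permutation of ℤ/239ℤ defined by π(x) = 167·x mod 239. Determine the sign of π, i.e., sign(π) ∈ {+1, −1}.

Start at x=39: 39 → 60 → 221 → 101 → 137 → 174 → 139 → … (one orbit).
2 cycles of lengths [238, 1].
Σ(ℓ_i−1) = 239−2 = 237; sign = (−1)^237 = -1.
Via Zolotarev, sign(π_{167}) = (167|239) = -1.

-1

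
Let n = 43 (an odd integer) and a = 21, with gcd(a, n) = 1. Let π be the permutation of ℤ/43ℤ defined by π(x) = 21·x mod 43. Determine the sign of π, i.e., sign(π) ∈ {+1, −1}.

+1

Start at x=21: 21 → 11 → 16 → 35 → 4 → 41 → 1 → 21 (one orbit).
Cycle type of π: 7×6 + 1; total 7 cycles.
43 − 7 = 36 transpositions; sign(π) = (−1)^36 = +1.
The Jacobi symbol (21|43) = +1 (Zolotarev) agrees.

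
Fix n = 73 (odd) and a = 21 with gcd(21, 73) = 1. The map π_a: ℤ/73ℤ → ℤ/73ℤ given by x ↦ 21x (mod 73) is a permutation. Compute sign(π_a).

-1

Start at x=3: 3 → 63 → 9 → 43 → 27 → 56 → 8 → … (one orbit).
The orbit structure of x ↦ 21x mod 73: 4 orbits of sizes [24, 24, 24, 1].
73 − 4 = 69 transpositions; sign(π) = (−1)^69 = -1.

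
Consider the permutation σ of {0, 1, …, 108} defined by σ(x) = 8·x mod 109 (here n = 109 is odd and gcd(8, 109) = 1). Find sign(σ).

Trace 101: π^k(101) = [101, 45, 33, 46, 41, 1, 8] for k=0..6.
Decompose π into cycles: lengths [12, 12, 12, 12, 12, 12, 12, 12, 12, 1] (10 cycles, including the fixed point 0).
n − c = 109 − 10 = 99; sign = (−1)^99 = -1.

-1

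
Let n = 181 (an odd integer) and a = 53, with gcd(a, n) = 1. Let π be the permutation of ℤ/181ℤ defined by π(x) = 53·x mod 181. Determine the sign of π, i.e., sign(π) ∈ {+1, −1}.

Orbit of 102 under x↦53x: [102, 157, 176, 97, 73, 68, 165]… (length divides ord_181(53)).
Decompose π into cycles: lengths [180, 1] (2 cycles, including the fixed point 0).
n − c = 181 − 2 = 179; sign = (−1)^179 = -1.
Check: (53/181) = -1 by Zolotarev.

-1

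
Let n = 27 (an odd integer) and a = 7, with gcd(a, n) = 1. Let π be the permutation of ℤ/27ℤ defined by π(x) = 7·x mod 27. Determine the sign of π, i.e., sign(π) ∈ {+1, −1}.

+1

Trace 19: π^k(19) = [19, 25, 13, 10, 16, 4, 1] for k=0..6.
7 cycles of lengths [9, 9, 3, 3, 1, 1, 1].
With 7 cycles on 27 points, sign = (−1)^{27−7} = +1.
Check: (7/27) = +1 by Zolotarev.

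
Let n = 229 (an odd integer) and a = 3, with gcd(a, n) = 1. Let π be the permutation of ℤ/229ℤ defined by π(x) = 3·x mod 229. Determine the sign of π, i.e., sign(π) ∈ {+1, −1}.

+1

Trace 203: π^k(203) = [203, 151, 224, 214, 184, 94, 53] for k=0..6.
The orbit structure of x ↦ 3x mod 229: 5 orbits of sizes [57, 57, 57, 57, 1].
5 cycles on 229: each ℓ→(−1)^(ℓ−1), product (−1)^224 = +1.
Zolotarev: (3|229) = +1, matching the cycle-count sign.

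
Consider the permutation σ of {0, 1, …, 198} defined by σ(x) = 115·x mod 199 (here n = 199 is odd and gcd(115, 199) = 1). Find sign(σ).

+1

Trace 92: π^k(92) = [92, 33, 14, 18, 80, 46, 116] for k=0..6.
Decompose π into cycles: lengths [99, 99, 1] (3 cycles, including the fixed point 0).
3 cycles on 199: each ℓ→(−1)^(ℓ−1), product (−1)^196 = +1.
Check: (115/199) = +1 by Zolotarev.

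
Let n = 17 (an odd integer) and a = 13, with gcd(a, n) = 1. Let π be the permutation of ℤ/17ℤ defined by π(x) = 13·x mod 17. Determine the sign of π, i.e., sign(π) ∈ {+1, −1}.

Start at x=4: 4 → 1 → 13 → 16 → 4 (one orbit).
π_13 has 5 disjoint cycles with lengths [4, 4, 4, 4, 1] on {0,…,16}.
5 cycles on 17: each ℓ→(−1)^(ℓ−1), product (−1)^12 = +1.
Via Zolotarev, sign(π_{13}) = (13|17) = +1.

+1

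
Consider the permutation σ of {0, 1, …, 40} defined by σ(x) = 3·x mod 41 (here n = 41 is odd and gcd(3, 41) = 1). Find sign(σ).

-1

Orbit of 3 under x↦3x: [3, 9, 27, 40, 38, 32, 14]… (length divides ord_41(3)).
Decompose π into cycles: lengths [8, 8, 8, 8, 8, 1] (6 cycles, including the fixed point 0).
6 cycles on 41: each ℓ→(−1)^(ℓ−1), product (−1)^35 = -1.
Via Zolotarev, sign(π_{3}) = (3|41) = -1.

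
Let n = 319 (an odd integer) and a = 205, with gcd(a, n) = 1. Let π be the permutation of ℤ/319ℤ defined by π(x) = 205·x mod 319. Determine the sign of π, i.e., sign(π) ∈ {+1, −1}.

Orbit of 293 under x↦205x: [293, 93, 244, 256, 164, 125, 105]… (length divides ord_319(205)).
5 cycles of lengths [140, 140, 28, 10, 1].
5 cycles on 319: each ℓ→(−1)^(ℓ−1), product (−1)^314 = +1.
The Jacobi symbol (205|319) = +1 (Zolotarev) agrees.

+1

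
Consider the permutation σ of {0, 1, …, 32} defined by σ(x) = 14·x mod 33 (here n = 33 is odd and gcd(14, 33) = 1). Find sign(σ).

Orbit of 14 under x↦14x: [14, 31, 5, 4, 23, 25, 20]… (length divides ord_33(14)).
Cycle type of π: 10×2 + 5×2 + 2 + 1; total 6 cycles.
Σ(ℓ_i−1) = 33−6 = 27; sign = (−1)^27 = -1.
Zolotarev: (14|33) = -1, matching the cycle-count sign.

-1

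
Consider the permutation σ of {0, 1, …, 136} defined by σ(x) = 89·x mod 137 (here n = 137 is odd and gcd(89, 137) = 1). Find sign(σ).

-1

Trace 118: π^k(118) = [118, 90, 64, 79, 44, 80, 133] for k=0..6.
Cycle lengths of π_89 on ℤ/137ℤ: [136, 1]; 2 cycles in total.
sign(π) = (−1)^{n − #cycles} = (−1)^{137−2} = (−1)^135 = -1.
The Jacobi symbol (89|137) = -1 (Zolotarev) agrees.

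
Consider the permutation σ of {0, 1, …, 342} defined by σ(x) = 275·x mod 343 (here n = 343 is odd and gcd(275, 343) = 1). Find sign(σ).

+1

Trace 324: π^k(324) = [324, 263, 295, 177, 312, 50, 30] for k=0..6.
Cycle lengths of π_275 on ℤ/343ℤ: [21, 21, 21, 21, 21, 21, 21, 21, 21, 21, 21, 21, 21, 21, 3, 3, 3, 3, 3, 3, 3, 3, 3, 3, 3, 3, 3, 3, 3, 3, 1]; 31 cycles in total.
Σ(ℓ_i−1) = 343−31 = 312; sign = (−1)^312 = +1.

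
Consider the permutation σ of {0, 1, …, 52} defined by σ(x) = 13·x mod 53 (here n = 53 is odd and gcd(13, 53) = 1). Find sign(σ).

Start at x=24: 24 → 47 → 28 → 46 → 15 → 36 → 44 → … (one orbit).
The orbit structure of x ↦ 13x mod 53: 5 orbits of sizes [13, 13, 13, 13, 1].
n − c = 53 − 5 = 48; sign = (−1)^48 = +1.

+1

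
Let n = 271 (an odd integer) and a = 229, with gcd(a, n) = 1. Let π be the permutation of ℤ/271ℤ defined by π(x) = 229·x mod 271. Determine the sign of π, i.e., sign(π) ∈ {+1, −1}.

Trace 114: π^k(114) = [114, 90, 14, 225, 35, 156, 223] for k=0..6.
Cycle lengths of π_229 on ℤ/271ℤ: [135, 135, 1]; 3 cycles in total.
n − c = 271 − 3 = 268; sign = (−1)^268 = +1.
Via Zolotarev, sign(π_{229}) = (229|271) = +1.

+1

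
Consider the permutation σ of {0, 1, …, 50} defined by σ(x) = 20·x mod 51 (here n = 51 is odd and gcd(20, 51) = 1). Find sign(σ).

+1

Start at x=13: 13 → 5 → 49 → 11 → 16 → 14 → 25 → … (one orbit).
π_20 has 5 disjoint cycles with lengths [16, 16, 16, 2, 1] on {0,…,50}.
sign(π) = (−1)^{n − #cycles} = (−1)^{51−5} = (−1)^46 = +1.
The Jacobi symbol (20|51) = +1 (Zolotarev) agrees.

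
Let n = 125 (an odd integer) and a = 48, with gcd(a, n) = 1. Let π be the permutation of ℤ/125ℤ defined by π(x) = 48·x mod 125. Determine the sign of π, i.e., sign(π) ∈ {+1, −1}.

-1

Orbit of 54 under x↦48x: [54, 92, 41, 93, 89, 22, 56]… (length divides ord_125(48)).
π_48 has 4 disjoint cycles with lengths [100, 20, 4, 1] on {0,…,124}.
With 4 cycles on 125 points, sign = (−1)^{125−4} = -1.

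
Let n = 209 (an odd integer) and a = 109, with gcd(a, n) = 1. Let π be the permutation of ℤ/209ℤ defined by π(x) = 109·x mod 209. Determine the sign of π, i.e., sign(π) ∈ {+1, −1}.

+1

Trace 45: π^k(45) = [45, 98, 23, 208, 100, 32, 144] for k=0..6.
Decompose π into cycles: lengths [18, 18, 18, 18, 18, 18, 18, 18, 18, 18, 18, 2, 2, 2, 2, 2, 1] (17 cycles, including the fixed point 0).
17 cycles on 209: each ℓ→(−1)^(ℓ−1), product (−1)^192 = +1.
Zolotarev: (109|209) = +1, matching the cycle-count sign.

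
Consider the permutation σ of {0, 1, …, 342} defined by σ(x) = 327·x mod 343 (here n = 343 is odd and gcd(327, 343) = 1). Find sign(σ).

Orbit of 46 under x↦327x: [46, 293, 114, 234, 29, 222, 221]… (length divides ord_343(327)).
π_327 has 4 disjoint cycles with lengths [294, 42, 6, 1] on {0,…,342}.
343 − 4 = 339 transpositions; sign(π) = (−1)^339 = -1.

-1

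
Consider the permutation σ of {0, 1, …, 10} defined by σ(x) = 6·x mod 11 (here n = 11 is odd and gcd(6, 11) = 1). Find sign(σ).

Trace 4: π^k(4) = [4, 2, 1, 6, 3, 7, 9] for k=0..6.
Cycle lengths of π_6 on ℤ/11ℤ: [10, 1]; 2 cycles in total.
With 2 cycles on 11 points, sign = (−1)^{11−2} = -1.

-1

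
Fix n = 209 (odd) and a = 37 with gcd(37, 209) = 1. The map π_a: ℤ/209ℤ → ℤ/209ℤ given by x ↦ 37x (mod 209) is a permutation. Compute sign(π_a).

-1

Start at x=170: 170 → 20 → 113 → 1 → 37 → 115 → 75 → … (one orbit).
30 cycles of lengths [10, 10, 10, 10, 10, 10, 10, 10, 10, 10, 10, 10, 10, 10, 10, 10, 10, 10, 5, 5, 2, 2, 2, 2, 2, 2, 2, 2, 2, 1].
With 30 cycles on 209 points, sign = (−1)^{209−30} = -1.
Check: (37/209) = -1 by Zolotarev.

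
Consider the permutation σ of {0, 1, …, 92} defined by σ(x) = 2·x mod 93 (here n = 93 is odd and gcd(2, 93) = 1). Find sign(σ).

-1

Trace 16: π^k(16) = [16, 32, 64, 35, 70, 47, 1] for k=0..6.
Decompose π into cycles: lengths [10, 10, 10, 10, 10, 10, 5, 5, 5, 5, 5, 5, 2, 1] (14 cycles, including the fixed point 0).
sign(π) = (−1)^{n − #cycles} = (−1)^{93−14} = (−1)^79 = -1.
Via Zolotarev, sign(π_{2}) = (2|93) = -1.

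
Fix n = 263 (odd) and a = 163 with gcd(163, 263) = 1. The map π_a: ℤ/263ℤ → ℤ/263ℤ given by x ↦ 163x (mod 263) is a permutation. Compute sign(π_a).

Start at x=164: 164 → 169 → 195 → 225 → 118 → 35 → 182 → … (one orbit).
2 cycles of lengths [262, 1].
With 2 cycles on 263 points, sign = (−1)^{263−2} = -1.

-1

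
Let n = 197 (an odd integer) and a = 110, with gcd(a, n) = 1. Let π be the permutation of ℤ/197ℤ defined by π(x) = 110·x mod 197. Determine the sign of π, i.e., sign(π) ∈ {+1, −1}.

Trace 93: π^k(93) = [93, 183, 36, 20, 33, 84, 178] for k=0..6.
Decompose π into cycles: lengths [28, 28, 28, 28, 28, 28, 28, 1] (8 cycles, including the fixed point 0).
sign(π) = (−1)^{n − #cycles} = (−1)^{197−8} = (−1)^189 = -1.

-1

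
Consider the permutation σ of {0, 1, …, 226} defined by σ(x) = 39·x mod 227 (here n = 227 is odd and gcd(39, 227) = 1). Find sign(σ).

-1

Start at x=73: 73 → 123 → 30 → 35 → 3 → 117 → 23 → … (one orbit).
Decompose π into cycles: lengths [226, 1] (2 cycles, including the fixed point 0).
sign(π) = (−1)^{n − #cycles} = (−1)^{227−2} = (−1)^225 = -1.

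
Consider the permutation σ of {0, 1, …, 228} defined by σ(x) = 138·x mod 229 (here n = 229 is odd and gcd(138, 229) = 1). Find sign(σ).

Start at x=184: 184 → 202 → 167 → 146 → 225 → 135 → 81 → … (one orbit).
Cycle lengths of π_138 on ℤ/229ℤ: [114, 114, 1]; 3 cycles in total.
sign(π) = (−1)^{n − #cycles} = (−1)^{229−3} = (−1)^226 = +1.

+1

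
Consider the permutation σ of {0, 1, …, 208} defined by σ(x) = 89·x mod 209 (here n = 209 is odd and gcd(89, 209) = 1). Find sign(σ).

Trace 166: π^k(166) = [166, 144, 67, 111, 56, 177, 78] for k=0..6.
π_89 has 22 disjoint cycles with lengths [18, 18, 18, 18, 18, 18, 18, 18, 18, 18, 18, 1, 1, 1, 1, 1, 1, 1, 1, 1, 1, 1] on {0,…,208}.
With 22 cycles on 209 points, sign = (−1)^{209−22} = -1.
Check: (89/209) = -1 by Zolotarev.

-1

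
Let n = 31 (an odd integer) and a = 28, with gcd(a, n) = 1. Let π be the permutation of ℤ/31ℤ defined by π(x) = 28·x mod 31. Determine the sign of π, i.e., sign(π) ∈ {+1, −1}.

Orbit of 19 under x↦28x: [19, 5, 16, 14, 20, 2, 25]… (length divides ord_31(28)).
3 cycles of lengths [15, 15, 1].
sign(π) = (−1)^{n − #cycles} = (−1)^{31−3} = (−1)^28 = +1.
The Jacobi symbol (28|31) = +1 (Zolotarev) agrees.

+1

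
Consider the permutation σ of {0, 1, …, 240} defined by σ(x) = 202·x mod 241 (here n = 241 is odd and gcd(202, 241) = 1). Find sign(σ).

Start at x=21: 21 → 145 → 129 → 30 → 35 → 81 → 215 → … (one orbit).
The orbit structure of x ↦ 202x mod 241: 2 orbits of sizes [240, 1].
With 2 cycles on 241 points, sign = (−1)^{241−2} = -1.

-1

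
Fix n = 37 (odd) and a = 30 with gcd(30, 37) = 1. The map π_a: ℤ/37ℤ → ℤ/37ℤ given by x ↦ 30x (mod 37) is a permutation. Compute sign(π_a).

+1

Trace 27: π^k(27) = [27, 33, 28, 26, 3, 16, 36] for k=0..6.
π_30 has 3 disjoint cycles with lengths [18, 18, 1] on {0,…,36}.
With 3 cycles on 37 points, sign = (−1)^{37−3} = +1.
(30|37)_J = +1 (Zolotarev's lemma cross-check).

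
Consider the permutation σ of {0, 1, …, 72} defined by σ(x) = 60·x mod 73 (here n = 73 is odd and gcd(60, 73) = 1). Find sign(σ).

-1

Trace 12: π^k(12) = [12, 63, 57, 62, 70, 39, 4] for k=0..6.
Decompose π into cycles: lengths [72, 1] (2 cycles, including the fixed point 0).
Σ(ℓ_i−1) = 73−2 = 71; sign = (−1)^71 = -1.
(60|73)_J = -1 (Zolotarev's lemma cross-check).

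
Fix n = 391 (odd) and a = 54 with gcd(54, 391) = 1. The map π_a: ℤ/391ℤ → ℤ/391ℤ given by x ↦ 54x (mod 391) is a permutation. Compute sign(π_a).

Trace 41: π^k(41) = [41, 259, 301, 223, 312, 35, 326] for k=0..6.
The orbit structure of x ↦ 54x mod 391: 6 orbits of sizes [176, 176, 16, 11, 11, 1].
391 − 6 = 385 transpositions; sign(π) = (−1)^385 = -1.

-1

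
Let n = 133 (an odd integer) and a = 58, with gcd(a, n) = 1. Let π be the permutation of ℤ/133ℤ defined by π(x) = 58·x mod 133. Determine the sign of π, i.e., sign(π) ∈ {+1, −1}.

Trace 39: π^k(39) = [39, 1, 58] for k=0..2.
57 cycles of lengths [3, 3, 3, 3, 3, 3, 3, 3, 3, 3, 3, 3, 3, 3, 3, 3, 3, 3, 3, 3, 3, 3, 3, 3, 3, 3, 3, 3, 3, 3, 3, 3, 3, 3, 3, 3, 3, 3, 1, 1, 1, 1, 1, 1, 1, 1, 1, 1, 1, 1, 1, 1, 1, 1, 1, 1, 1].
Σ(ℓ_i−1) = 133−57 = 76; sign = (−1)^76 = +1.
Zolotarev: (58|133) = +1, matching the cycle-count sign.

+1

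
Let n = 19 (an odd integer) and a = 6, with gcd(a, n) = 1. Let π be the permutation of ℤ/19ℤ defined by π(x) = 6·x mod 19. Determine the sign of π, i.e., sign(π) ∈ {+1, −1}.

+1

Start at x=6: 6 → 17 → 7 → 4 → 5 → 11 → 9 → … (one orbit).
Cycle type of π: 9×2 + 1; total 3 cycles.
With 3 cycles on 19 points, sign = (−1)^{19−3} = +1.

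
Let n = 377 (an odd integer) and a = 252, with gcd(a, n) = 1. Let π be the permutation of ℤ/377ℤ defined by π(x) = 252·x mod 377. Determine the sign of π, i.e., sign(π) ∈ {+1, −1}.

Orbit of 112 under x↦252x: [112, 326, 343, 103, 320, 339, 226]… (length divides ord_377(252)).
Cycle type of π: 28×12 + 7×4 + 4×3 + 1; total 20 cycles.
20 cycles on 377: each ℓ→(−1)^(ℓ−1), product (−1)^357 = -1.
Via Zolotarev, sign(π_{252}) = (252|377) = -1.

-1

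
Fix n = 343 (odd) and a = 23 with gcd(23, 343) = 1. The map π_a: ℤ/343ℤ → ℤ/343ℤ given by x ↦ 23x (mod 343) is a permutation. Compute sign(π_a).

+1

Trace 324: π^k(324) = [324, 249, 239, 9, 207, 302, 86] for k=0..6.
The orbit structure of x ↦ 23x mod 343: 7 orbits of sizes [147, 147, 21, 21, 3, 3, 1].
n − c = 343 − 7 = 336; sign = (−1)^336 = +1.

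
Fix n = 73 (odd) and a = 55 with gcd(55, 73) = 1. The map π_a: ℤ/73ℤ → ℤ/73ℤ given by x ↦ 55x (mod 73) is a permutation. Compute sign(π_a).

Orbit of 32 under x↦55x: [32, 8, 2, 37, 64, 16, 4]… (length divides ord_73(55)).
Cycle lengths of π_55 on ℤ/73ℤ: [9, 9, 9, 9, 9, 9, 9, 9, 1]; 9 cycles in total.
9 cycles on 73: each ℓ→(−1)^(ℓ−1), product (−1)^64 = +1.

+1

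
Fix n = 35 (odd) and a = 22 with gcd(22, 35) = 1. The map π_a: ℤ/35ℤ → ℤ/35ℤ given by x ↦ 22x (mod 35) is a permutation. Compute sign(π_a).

-1

Start at x=8: 8 → 1 → 22 → 29 → 8 (one orbit).
Cycle type of π: 4×7 + 1×7; total 14 cycles.
35 − 14 = 21 transpositions; sign(π) = (−1)^21 = -1.
Check: (22/35) = -1 by Zolotarev.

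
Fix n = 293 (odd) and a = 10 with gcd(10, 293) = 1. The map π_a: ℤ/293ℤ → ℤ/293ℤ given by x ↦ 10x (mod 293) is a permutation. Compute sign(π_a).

Start at x=160: 160 → 135 → 178 → 22 → 220 → 149 → 25 → … (one orbit).
π_10 has 3 disjoint cycles with lengths [146, 146, 1] on {0,…,292}.
sign(π) = (−1)^{n − #cycles} = (−1)^{293−3} = (−1)^290 = +1.
(10|293)_J = +1 (Zolotarev's lemma cross-check).

+1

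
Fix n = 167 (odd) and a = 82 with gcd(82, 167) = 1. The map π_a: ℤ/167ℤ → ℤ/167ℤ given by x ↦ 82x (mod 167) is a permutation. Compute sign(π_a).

-1

Orbit of 98 under x↦82x: [98, 20, 137, 45, 16, 143, 36]… (length divides ord_167(82)).
Cycle lengths of π_82 on ℤ/167ℤ: [166, 1]; 2 cycles in total.
Σ(ℓ_i−1) = 167−2 = 165; sign = (−1)^165 = -1.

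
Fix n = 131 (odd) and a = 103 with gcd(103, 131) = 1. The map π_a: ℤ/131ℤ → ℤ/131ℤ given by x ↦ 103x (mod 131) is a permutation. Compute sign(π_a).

-1

Start at x=84: 84 → 6 → 94 → 119 → 74 → 24 → 114 → … (one orbit).
π_103 has 2 disjoint cycles with lengths [130, 1] on {0,…,130}.
sign(π) = (−1)^{n − #cycles} = (−1)^{131−2} = (−1)^129 = -1.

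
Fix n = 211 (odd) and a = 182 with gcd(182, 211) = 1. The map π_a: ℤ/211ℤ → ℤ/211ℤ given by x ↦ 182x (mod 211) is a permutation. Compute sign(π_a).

Orbit of 79 under x↦182x: [79, 30, 185, 121, 78, 59, 188]… (length divides ord_211(182)).
The orbit structure of x ↦ 182x mod 211: 3 orbits of sizes [105, 105, 1].
211 − 3 = 208 transpositions; sign(π) = (−1)^208 = +1.

+1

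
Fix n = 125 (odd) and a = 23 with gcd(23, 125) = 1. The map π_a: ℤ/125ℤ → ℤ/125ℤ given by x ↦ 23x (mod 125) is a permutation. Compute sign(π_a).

Start at x=62: 62 → 51 → 48 → 104 → 17 → 16 → 118 → … (one orbit).
Decompose π into cycles: lengths [100, 20, 4, 1] (4 cycles, including the fixed point 0).
125 − 4 = 121 transpositions; sign(π) = (−1)^121 = -1.

-1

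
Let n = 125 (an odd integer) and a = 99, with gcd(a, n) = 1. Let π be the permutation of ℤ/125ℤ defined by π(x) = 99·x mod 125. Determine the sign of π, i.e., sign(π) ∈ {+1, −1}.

Start at x=26: 26 → 74 → 76 → 24 → 1 → 99 → 51 → … (one orbit).
The orbit structure of x ↦ 99x mod 125: 23 orbits of sizes [10, 10, 10, 10, 10, 10, 10, 10, 10, 10, 2, 2, 2, 2, 2, 2, 2, 2, 2, 2, 2, 2, 1].
23 cycles on 125: each ℓ→(−1)^(ℓ−1), product (−1)^102 = +1.

+1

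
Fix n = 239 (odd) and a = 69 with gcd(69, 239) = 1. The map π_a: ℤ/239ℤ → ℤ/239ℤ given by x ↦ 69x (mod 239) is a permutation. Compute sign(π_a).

Orbit of 122 under x↦69x: [122, 53, 72, 188, 66, 13, 180]… (length divides ord_239(69)).
π_69 has 2 disjoint cycles with lengths [238, 1] on {0,…,238}.
Σ(ℓ_i−1) = 239−2 = 237; sign = (−1)^237 = -1.
Check: (69/239) = -1 by Zolotarev.

-1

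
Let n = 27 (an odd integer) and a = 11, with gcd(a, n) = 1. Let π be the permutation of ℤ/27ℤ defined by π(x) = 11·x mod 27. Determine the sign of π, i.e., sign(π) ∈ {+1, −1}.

Trace 4: π^k(4) = [4, 17, 25, 5, 1, 11, 13] for k=0..6.
Cycle type of π: 18 + 6 + 2 + 1; total 4 cycles.
With 4 cycles on 27 points, sign = (−1)^{27−4} = -1.

-1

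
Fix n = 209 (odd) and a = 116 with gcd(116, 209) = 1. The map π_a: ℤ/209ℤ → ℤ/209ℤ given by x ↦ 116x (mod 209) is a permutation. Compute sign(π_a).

+1

Trace 167: π^k(167) = [167, 144, 193, 25, 183, 119, 10] for k=0..6.
The orbit structure of x ↦ 116x mod 209: 5 orbits of sizes [90, 90, 18, 10, 1].
5 cycles on 209: each ℓ→(−1)^(ℓ−1), product (−1)^204 = +1.
(116|209)_J = +1 (Zolotarev's lemma cross-check).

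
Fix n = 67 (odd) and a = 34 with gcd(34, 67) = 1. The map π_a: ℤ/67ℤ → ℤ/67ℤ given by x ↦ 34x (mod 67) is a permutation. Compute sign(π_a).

-1

Orbit of 59 under x↦34x: [59, 63, 65, 66, 33, 50, 25]… (length divides ord_67(34)).
Decompose π into cycles: lengths [66, 1] (2 cycles, including the fixed point 0).
With 2 cycles on 67 points, sign = (−1)^{67−2} = -1.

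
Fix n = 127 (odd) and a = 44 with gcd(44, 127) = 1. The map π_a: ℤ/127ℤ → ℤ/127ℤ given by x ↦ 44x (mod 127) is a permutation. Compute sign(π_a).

+1

Trace 124: π^k(124) = [124, 122, 34, 99, 38, 21, 35] for k=0..6.
3 cycles of lengths [63, 63, 1].
3 cycles on 127: each ℓ→(−1)^(ℓ−1), product (−1)^124 = +1.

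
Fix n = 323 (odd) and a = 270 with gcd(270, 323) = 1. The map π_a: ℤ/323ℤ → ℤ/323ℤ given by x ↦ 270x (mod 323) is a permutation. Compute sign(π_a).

+1

Orbit of 251 under x↦270x: [251, 263, 273, 66, 55, 315, 101]… (length divides ord_323(270)).
π_270 has 9 disjoint cycles with lengths [72, 72, 72, 72, 9, 9, 8, 8, 1] on {0,…,322}.
9 cycles on 323: each ℓ→(−1)^(ℓ−1), product (−1)^314 = +1.
(270|323)_J = +1 (Zolotarev's lemma cross-check).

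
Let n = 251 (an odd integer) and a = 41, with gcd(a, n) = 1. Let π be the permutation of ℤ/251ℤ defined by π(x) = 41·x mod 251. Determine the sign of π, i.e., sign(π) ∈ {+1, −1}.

Start at x=17: 17 → 195 → 214 → 240 → 51 → 83 → 140 → … (one orbit).
3 cycles of lengths [125, 125, 1].
With 3 cycles on 251 points, sign = (−1)^{251−3} = +1.

+1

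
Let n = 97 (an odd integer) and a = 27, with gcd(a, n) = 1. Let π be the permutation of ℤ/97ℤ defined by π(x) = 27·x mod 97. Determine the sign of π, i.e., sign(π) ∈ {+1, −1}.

Trace 70: π^k(70) = [70, 47, 8, 22, 12, 33, 18] for k=0..6.
Decompose π into cycles: lengths [16, 16, 16, 16, 16, 16, 1] (7 cycles, including the fixed point 0).
n − c = 97 − 7 = 90; sign = (−1)^90 = +1.
Via Zolotarev, sign(π_{27}) = (27|97) = +1.

+1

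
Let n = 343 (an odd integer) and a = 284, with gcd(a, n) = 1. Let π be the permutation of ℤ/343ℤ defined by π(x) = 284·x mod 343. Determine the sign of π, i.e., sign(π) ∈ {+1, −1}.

Orbit of 330 under x↦284x: [330, 81, 23, 15, 144, 79, 141]… (length divides ord_343(284)).
Cycle lengths of π_284 on ℤ/343ℤ: [147, 147, 21, 21, 3, 3, 1]; 7 cycles in total.
sign(π) = (−1)^{n − #cycles} = (−1)^{343−7} = (−1)^336 = +1.

+1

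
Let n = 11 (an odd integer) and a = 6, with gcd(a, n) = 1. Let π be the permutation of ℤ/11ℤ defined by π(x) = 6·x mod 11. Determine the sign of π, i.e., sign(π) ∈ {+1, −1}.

-1

Trace 5: π^k(5) = [5, 8, 4, 2, 1, 6, 3] for k=0..6.
π_6 has 2 disjoint cycles with lengths [10, 1] on {0,…,10}.
With 2 cycles on 11 points, sign = (−1)^{11−2} = -1.
Zolotarev: (6|11) = -1, matching the cycle-count sign.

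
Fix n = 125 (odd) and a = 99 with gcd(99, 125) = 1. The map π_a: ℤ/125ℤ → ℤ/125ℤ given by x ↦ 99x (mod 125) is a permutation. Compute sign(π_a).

Trace 1: π^k(1) = [1, 99, 51, 49, 101, 124, 26] for k=0..6.
π_99 has 23 disjoint cycles with lengths [10, 10, 10, 10, 10, 10, 10, 10, 10, 10, 2, 2, 2, 2, 2, 2, 2, 2, 2, 2, 2, 2, 1] on {0,…,124}.
23 cycles on 125: each ℓ→(−1)^(ℓ−1), product (−1)^102 = +1.
Via Zolotarev, sign(π_{99}) = (99|125) = +1.

+1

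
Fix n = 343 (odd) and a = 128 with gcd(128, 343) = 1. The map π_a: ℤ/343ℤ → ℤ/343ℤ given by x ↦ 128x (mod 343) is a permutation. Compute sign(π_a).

+1

Trace 177: π^k(177) = [177, 18, 246, 275, 214, 295, 30] for k=0..6.
Cycle lengths of π_128 on ℤ/343ℤ: [21, 21, 21, 21, 21, 21, 21, 21, 21, 21, 21, 21, 21, 21, 3, 3, 3, 3, 3, 3, 3, 3, 3, 3, 3, 3, 3, 3, 3, 3, 1]; 31 cycles in total.
Σ(ℓ_i−1) = 343−31 = 312; sign = (−1)^312 = +1.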